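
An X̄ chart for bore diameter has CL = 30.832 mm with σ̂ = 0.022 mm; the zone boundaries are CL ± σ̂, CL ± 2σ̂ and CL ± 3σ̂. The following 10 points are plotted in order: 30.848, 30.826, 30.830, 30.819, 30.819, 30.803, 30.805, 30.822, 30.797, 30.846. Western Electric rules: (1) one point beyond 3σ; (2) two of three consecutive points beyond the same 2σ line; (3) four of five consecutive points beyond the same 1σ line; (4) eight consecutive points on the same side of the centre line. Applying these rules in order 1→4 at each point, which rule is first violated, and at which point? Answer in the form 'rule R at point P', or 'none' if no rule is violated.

rule 4 at point 9

Zone of each point (C = within 1σ̂, B = 1σ̂–2σ̂, A = 2σ̂–3σ̂, * = beyond 3σ̂; sign = side of CL): 1:+C, 2:-C, 3:-C, 4:-C, 5:-C, 6:-B, 7:-B, 8:-C, 9:-B, 10:+C
Rule 4 (eight consecutive points on the same side of the centre line) is satisfied at point 9.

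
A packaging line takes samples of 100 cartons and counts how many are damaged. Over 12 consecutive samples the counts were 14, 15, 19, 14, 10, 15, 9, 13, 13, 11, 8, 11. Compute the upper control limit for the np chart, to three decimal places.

22.645

p̄ = Σdᵢ / (k·n) = 152 / (12 × 100) = 0.12667
UCL = np̄ + 3·√(np̄(1−p̄)) = 12.6667 + 3 × √(12.6667×0.87333) = 12.6667 + 3 × 3.3260 = 22.6446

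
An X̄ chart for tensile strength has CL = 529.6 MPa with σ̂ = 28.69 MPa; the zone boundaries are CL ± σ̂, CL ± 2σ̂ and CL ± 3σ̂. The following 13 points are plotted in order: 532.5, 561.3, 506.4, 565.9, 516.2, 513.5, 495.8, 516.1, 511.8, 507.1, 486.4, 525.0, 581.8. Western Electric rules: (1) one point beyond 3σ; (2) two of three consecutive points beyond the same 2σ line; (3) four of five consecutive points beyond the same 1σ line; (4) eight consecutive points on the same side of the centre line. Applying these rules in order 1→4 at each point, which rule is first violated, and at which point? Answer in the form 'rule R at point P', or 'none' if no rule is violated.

rule 4 at point 12

Zone of each point (C = within 1σ̂, B = 1σ̂–2σ̂, A = 2σ̂–3σ̂, * = beyond 3σ̂; sign = side of CL): 1:+C, 2:+B, 3:-C, 4:+B, 5:-C, 6:-C, 7:-B, 8:-C, 9:-C, 10:-C, 11:-B, 12:-C, 13:+B
Rule 4 (eight consecutive points on the same side of the centre line) is satisfied at point 12.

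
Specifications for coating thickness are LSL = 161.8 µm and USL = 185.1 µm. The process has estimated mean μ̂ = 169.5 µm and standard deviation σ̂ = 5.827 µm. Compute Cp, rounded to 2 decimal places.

Cp = (USL − LSL) / (6σ̂) = (185.1 − 161.8) / (6 × 5.827) = 23.3000 / 34.9620 = 0.6664

0.67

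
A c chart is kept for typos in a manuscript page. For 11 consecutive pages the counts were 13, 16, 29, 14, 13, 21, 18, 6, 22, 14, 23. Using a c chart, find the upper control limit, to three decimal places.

29.617

c̄ = (13 + 16 + 29 + 14 + 13 + 21 + 18 + 6 + 22 + 14 + 23) / 11 = 189 / 11 = 17.1818
UCL = c̄ + 3√c̄ = 17.1818 + 3 × √17.1818 = 17.1818 + 3 × 4.1451 = 29.6171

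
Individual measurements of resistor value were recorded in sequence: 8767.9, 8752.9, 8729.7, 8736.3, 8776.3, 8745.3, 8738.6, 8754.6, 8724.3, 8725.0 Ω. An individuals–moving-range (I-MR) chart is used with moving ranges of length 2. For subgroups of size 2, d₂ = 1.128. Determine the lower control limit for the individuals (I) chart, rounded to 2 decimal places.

8695.00

X̄ = (8767.9 + 8752.9 + 8729.7 + 8736.3 + 8776.3 + 8745.3 + 8738.6 + 8754.6 + 8724.3 + 8725.0) / 10 = 8745.0900
Moving ranges: 15.0, 23.2, 6.6, 40.0, 31.0, 6.7, 16.0, 30.3, 0.7; M̄R̄ = 169.5000 / 9 = 18.8333
LCL = X̄ − 3·M̄R̄/d₂ = 8745.0900 − 3 × 18.8333 / 1.128 = 8695.0013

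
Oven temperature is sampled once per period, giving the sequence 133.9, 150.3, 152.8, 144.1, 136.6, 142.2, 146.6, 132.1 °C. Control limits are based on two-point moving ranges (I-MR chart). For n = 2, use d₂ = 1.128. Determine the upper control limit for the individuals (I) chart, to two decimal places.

164.97

X̄ = (133.9 + 150.3 + 152.8 + 144.1 + 136.6 + 142.2 + 146.6 + 132.1) / 8 = 142.3250
Moving ranges: 16.4, 2.5, 8.7, 7.5, 5.6, 4.4, 14.5; M̄R̄ = 59.6000 / 7 = 8.5143
UCL = X̄ + 3·M̄R̄/d₂ = 142.3250 + 3 × 8.5143 / 1.128 = 164.9694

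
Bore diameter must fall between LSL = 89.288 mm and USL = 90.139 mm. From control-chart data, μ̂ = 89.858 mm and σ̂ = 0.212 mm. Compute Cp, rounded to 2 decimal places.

Cp = (USL − LSL) / (6σ̂) = (90.139 − 89.288) / (6 × 0.212) = 0.8510 / 1.2720 = 0.6690

0.67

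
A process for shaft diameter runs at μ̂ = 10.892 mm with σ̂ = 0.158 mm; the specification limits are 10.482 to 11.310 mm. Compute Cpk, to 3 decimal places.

Cpu = (USL − μ̂) / (3σ̂) = (11.310 − 10.892) / (3 × 0.158) = 0.8819; Cpl = (μ̂ − LSL) / (3σ̂) = (10.892 − 10.482) / (3 × 0.158) = 0.8650; Cpk = min(Cpu, Cpl) = 0.8650

0.865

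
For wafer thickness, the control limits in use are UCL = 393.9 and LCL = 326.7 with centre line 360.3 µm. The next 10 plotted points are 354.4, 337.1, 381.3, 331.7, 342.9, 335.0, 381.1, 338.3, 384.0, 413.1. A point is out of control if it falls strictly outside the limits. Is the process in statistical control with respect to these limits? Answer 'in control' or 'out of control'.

out of control

Compare each point to [326.7, 393.9]: sample 10 = 413.1 > UCL.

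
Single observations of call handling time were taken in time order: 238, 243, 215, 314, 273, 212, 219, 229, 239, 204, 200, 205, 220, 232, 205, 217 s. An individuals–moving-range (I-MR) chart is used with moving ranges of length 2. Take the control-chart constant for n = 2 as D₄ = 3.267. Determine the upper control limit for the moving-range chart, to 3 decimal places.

80.804

Moving ranges: 5, 28, 99, 41, 61, 7, 10, 10, 35, 4, 5, 15, 12, 27, 12; M̄R̄ = 371.0000 / 15 = 24.7333
UCL_MR = D₄·M̄R̄ = 3.267 × 24.7333 = 80.8038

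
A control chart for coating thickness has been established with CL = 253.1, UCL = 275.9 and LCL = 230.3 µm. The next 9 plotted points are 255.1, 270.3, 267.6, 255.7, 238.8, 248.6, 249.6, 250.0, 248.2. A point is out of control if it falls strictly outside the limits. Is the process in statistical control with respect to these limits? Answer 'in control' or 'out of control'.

in control

All 9 points lie within [230.3, 275.9].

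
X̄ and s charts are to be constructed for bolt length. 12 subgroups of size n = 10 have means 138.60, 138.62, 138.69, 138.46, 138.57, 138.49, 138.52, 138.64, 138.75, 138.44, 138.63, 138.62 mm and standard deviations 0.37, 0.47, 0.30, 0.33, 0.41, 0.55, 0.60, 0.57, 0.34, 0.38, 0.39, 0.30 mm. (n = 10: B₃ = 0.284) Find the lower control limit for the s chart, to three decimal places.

0.119

s̄ = (0.37 + 0.47 + 0.30 + 0.33 + 0.41 + 0.55 + 0.60 + 0.57 + 0.34 + 0.38 + 0.39 + 0.30) / 12 = 0.4175
LCL_s = B₃·s̄ = 0.284 × 0.4175 = 0.1186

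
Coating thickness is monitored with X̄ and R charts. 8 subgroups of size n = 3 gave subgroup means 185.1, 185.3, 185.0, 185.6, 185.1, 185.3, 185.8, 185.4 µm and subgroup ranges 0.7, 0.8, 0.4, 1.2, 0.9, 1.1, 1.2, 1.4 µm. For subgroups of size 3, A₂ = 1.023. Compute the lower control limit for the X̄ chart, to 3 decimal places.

X̄̄ = (185.1 + 185.3 + 185.0 + 185.6 + 185.1 + 185.3 + 185.8 + 185.4) / 8 = 1482.6000 / 8 = 185.3250
R̄ = (0.7 + 0.8 + 0.4 + 1.2 + 0.9 + 1.1 + 1.2 + 1.4) / 8 = 7.7000 / 8 = 0.9625
LCL = X̄̄ − A₂·R̄ = 185.3250 − 1.023 × 0.9625 = 184.3404

184.340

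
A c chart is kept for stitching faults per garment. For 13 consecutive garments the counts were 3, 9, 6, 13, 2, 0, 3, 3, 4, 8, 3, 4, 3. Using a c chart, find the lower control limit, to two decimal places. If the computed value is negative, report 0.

0.00

c̄ = (3 + 9 + 6 + 13 + 2 + 0 + 3 + 3 + 4 + 8 + 3 + 4 + 3) / 13 = 61 / 13 = 4.6923
LCL = c̄ − 3√c̄ = 4.6923 − 3 × 2.1662 = -1.8062 → 0 (cannot be negative)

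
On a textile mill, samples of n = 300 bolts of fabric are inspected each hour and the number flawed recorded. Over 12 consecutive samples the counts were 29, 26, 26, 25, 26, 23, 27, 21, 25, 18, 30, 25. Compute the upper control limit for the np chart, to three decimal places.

p̄ = Σdᵢ / (k·n) = 301 / (12 × 300) = 0.08361
UCL = np̄ + 3·√(np̄(1−p̄)) = 25.0833 + 3 × √(25.0833×0.91639) = 25.0833 + 3 × 4.7944 = 39.4665

39.466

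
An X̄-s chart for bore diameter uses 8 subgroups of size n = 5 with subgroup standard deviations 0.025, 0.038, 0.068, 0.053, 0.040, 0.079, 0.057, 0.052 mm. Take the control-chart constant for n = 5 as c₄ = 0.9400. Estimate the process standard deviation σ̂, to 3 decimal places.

0.055

s̄ = (0.025 + 0.038 + 0.068 + 0.053 + 0.040 + 0.079 + 0.057 + 0.052) / 8 = 0.0515
σ̂ = s̄ / c₄ = 0.0515 / 0.9400 = 0.0548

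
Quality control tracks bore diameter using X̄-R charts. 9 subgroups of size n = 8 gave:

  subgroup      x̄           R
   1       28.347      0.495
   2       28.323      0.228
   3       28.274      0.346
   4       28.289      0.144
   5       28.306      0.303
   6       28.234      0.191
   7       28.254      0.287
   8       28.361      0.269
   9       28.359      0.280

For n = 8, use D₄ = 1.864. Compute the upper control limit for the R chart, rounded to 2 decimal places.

0.53

R̄ = (0.495 + 0.228 + 0.346 + 0.144 + 0.303 + 0.191 + 0.287 + 0.269 + 0.280) / 9 = 2.5430 / 9 = 0.2826
UCL_R = D₄·R̄ = 1.864 × 0.2826 = 0.5267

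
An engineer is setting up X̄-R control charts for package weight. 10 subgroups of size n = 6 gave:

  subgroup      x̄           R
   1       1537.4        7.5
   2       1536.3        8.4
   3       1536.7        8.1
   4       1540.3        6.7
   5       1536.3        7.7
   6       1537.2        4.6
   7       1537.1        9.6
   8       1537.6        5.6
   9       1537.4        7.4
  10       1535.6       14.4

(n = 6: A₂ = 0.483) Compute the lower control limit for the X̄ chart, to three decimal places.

1533.326

X̄̄ = (1537.4 + 1536.3 + 1536.7 + 1540.3 + 1536.3 + 1537.2 + 1537.1 + 1537.6 + 1537.4 + 1535.6) / 10 = 15371.9000 / 10 = 1537.1900
R̄ = (7.5 + 8.4 + 8.1 + 6.7 + 7.7 + 4.6 + 9.6 + 5.6 + 7.4 + 14.4) / 10 = 80.0000 / 10 = 8.0000
LCL = X̄̄ − A₂·R̄ = 1537.1900 − 0.483 × 8.0000 = 1533.3260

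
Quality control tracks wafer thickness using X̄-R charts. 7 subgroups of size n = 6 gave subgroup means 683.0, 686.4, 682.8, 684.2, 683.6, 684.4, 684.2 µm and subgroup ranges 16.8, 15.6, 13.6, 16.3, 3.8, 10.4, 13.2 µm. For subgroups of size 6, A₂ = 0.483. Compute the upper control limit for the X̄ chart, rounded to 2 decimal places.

X̄̄ = (683.0 + 686.4 + 682.8 + 684.2 + 683.6 + 684.4 + 684.2) / 7 = 4788.6000 / 7 = 684.0857
R̄ = (16.8 + 15.6 + 13.6 + 16.3 + 3.8 + 10.4 + 13.2) / 7 = 89.7000 / 7 = 12.8143
UCL = X̄̄ + A₂·R̄ = 684.0857 + 0.483 × 12.8143 = 690.2750

690.28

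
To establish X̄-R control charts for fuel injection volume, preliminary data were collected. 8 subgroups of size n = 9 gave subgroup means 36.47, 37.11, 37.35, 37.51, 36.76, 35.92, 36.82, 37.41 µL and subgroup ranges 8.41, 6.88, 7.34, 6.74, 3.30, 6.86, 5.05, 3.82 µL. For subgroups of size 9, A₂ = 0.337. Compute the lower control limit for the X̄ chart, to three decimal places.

X̄̄ = (36.47 + 37.11 + 37.35 + 37.51 + 36.76 + 35.92 + 36.82 + 37.41) / 8 = 295.3500 / 8 = 36.9188
R̄ = (8.41 + 6.88 + 7.34 + 6.74 + 3.30 + 6.86 + 5.05 + 3.82) / 8 = 48.4000 / 8 = 6.0500
LCL = X̄̄ − A₂·R̄ = 36.9188 − 0.337 × 6.0500 = 34.8799

34.880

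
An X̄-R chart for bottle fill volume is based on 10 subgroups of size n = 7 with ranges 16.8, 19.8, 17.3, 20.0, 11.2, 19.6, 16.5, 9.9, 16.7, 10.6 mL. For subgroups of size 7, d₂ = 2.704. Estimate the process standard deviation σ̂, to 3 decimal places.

R̄ = (16.8 + 19.8 + 17.3 + 20.0 + 11.2 + 19.6 + 16.5 + 9.9 + 16.7 + 10.6) / 10 = 15.8400
σ̂ = R̄ / d₂ = 15.8400 / 2.704 = 5.8580

5.858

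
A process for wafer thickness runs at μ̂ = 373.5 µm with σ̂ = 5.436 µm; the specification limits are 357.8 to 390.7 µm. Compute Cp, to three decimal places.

1.009

Cp = (USL − LSL) / (6σ̂) = (390.7 − 357.8) / (6 × 5.436) = 32.9000 / 32.6160 = 1.0087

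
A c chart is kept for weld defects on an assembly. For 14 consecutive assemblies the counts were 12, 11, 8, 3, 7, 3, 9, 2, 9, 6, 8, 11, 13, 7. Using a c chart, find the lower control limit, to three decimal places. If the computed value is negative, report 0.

c̄ = (12 + 11 + 8 + 3 + 7 + 3 + 9 + 2 + 9 + 6 + 8 + 11 + 13 + 7) / 14 = 109 / 14 = 7.7857
LCL = c̄ − 3√c̄ = 7.7857 − 3 × 2.7903 = -0.5852 → 0 (cannot be negative)

0.000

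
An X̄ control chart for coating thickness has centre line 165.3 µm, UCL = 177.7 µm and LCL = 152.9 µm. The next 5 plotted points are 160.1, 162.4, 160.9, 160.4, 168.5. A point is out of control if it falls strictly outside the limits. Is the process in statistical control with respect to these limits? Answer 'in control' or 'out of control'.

in control

All 5 points lie within [152.9, 177.7].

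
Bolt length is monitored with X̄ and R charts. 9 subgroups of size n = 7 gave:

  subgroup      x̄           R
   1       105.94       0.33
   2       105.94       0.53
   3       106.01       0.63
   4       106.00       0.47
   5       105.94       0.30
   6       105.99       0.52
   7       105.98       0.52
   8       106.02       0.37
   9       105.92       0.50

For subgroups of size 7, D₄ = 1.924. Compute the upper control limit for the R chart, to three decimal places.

0.891

R̄ = (0.33 + 0.53 + 0.63 + 0.47 + 0.30 + 0.52 + 0.52 + 0.37 + 0.50) / 9 = 4.1700 / 9 = 0.4633
UCL_R = D₄·R̄ = 1.924 × 0.4633 = 0.8915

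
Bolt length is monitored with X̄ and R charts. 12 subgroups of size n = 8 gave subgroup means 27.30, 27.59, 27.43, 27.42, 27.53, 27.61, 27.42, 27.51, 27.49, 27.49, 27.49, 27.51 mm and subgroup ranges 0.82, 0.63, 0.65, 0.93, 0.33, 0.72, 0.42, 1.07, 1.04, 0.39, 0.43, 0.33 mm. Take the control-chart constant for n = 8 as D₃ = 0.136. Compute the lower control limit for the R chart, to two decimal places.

0.09

R̄ = (0.82 + 0.63 + 0.65 + 0.93 + 0.33 + 0.72 + 0.42 + 1.07 + 1.04 + 0.39 + 0.43 + 0.33) / 12 = 7.7600 / 12 = 0.6467
LCL_R = D₃·R̄ = 0.136 × 0.6467 = 0.0879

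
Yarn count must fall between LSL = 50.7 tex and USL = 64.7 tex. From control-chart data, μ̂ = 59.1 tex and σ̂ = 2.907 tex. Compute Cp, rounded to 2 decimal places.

0.80

Cp = (USL − LSL) / (6σ̂) = (64.7 − 50.7) / (6 × 2.907) = 14.0000 / 17.4420 = 0.8027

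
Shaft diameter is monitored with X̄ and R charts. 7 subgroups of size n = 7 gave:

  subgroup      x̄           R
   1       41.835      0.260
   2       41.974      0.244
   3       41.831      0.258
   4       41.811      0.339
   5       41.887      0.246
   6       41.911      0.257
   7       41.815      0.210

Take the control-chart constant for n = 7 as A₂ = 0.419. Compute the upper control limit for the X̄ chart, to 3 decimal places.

X̄̄ = (41.835 + 41.974 + 41.831 + 41.811 + 41.887 + 41.911 + 41.815) / 7 = 293.0640 / 7 = 41.8663
R̄ = (0.260 + 0.244 + 0.258 + 0.339 + 0.246 + 0.257 + 0.210) / 7 = 1.8140 / 7 = 0.2591
UCL = X̄̄ + A₂·R̄ = 41.8663 + 0.419 × 0.2591 = 41.9749

41.975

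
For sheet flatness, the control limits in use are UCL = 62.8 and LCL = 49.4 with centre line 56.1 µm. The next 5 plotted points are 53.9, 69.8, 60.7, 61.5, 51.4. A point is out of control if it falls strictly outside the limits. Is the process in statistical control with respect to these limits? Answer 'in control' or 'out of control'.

out of control

Compare each point to [49.4, 62.8]: sample 2 = 69.8 > UCL.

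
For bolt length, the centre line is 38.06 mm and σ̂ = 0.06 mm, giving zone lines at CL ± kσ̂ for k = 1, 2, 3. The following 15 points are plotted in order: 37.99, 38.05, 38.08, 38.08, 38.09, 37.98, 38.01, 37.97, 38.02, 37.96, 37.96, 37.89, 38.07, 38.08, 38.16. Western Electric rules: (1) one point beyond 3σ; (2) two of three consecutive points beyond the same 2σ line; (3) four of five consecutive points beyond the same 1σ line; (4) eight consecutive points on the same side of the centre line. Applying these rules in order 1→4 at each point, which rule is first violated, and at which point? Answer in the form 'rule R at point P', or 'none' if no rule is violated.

rule 3 at point 12

Zone of each point (C = within 1σ̂, B = 1σ̂–2σ̂, A = 2σ̂–3σ̂, * = beyond 3σ̂; sign = side of CL): 1:-B, 2:-C, 3:+C, 4:+C, 5:+C, 6:-B, 7:-C, 8:-B, 9:-C, 10:-B, 11:-B, 12:-A, 13:+C, 14:+C, 15:+B
Rule 3 (four of five consecutive points beyond the same 1σ limit) is satisfied at point 12.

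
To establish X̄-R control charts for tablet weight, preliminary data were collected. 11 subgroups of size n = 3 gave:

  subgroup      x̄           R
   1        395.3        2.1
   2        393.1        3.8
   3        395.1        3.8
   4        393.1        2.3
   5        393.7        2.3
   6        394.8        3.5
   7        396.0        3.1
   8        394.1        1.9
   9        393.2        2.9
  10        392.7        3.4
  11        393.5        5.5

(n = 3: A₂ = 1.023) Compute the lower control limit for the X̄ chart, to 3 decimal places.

X̄̄ = (395.3 + 393.1 + 395.1 + 393.1 + 393.7 + 394.8 + 396.0 + 394.1 + 393.2 + 392.7 + 393.5) / 11 = 4334.6000 / 11 = 394.0545
R̄ = (2.1 + 3.8 + 3.8 + 2.3 + 2.3 + 3.5 + 3.1 + 1.9 + 2.9 + 3.4 + 5.5) / 11 = 34.6000 / 11 = 3.1455
LCL = X̄̄ − A₂·R̄ = 394.0545 − 1.023 × 3.1455 = 390.8367

390.837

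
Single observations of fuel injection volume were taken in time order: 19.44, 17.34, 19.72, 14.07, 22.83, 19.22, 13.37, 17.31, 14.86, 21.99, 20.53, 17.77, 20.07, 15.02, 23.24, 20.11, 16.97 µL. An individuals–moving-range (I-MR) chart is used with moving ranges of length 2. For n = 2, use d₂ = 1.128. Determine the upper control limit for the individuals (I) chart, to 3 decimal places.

29.754

X̄ = (19.44 + 17.34 + 19.72 + 14.07 + 22.83 + 19.22 + 13.37 + 17.31 + 14.86 + 21.99 + 20.53 + 17.77 + 20.07 + 15.02 + 23.24 + 20.11 + 16.97) / 17 = 18.4624
Moving ranges: 2.10, 2.38, 5.65, 8.76, 3.61, 5.85, 3.94, 2.45, 7.13, 1.46, 2.76, 2.30, 5.05, 8.22, 3.13, 3.14; M̄R̄ = 67.9300 / 16 = 4.2456
UCL = X̄ + 3·M̄R̄/d₂ = 18.4624 + 3 × 4.2456 / 1.128 = 29.7539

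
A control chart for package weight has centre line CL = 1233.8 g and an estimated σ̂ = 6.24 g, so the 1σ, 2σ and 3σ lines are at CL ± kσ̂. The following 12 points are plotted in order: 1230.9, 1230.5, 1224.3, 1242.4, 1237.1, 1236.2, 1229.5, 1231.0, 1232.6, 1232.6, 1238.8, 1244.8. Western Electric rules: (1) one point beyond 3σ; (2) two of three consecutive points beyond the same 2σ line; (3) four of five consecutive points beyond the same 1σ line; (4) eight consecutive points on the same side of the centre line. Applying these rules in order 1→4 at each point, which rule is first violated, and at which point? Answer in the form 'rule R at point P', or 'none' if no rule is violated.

Zone of each point (C = within 1σ̂, B = 1σ̂–2σ̂, A = 2σ̂–3σ̂, * = beyond 3σ̂; sign = side of CL): 1:-C, 2:-C, 3:-B, 4:+B, 5:+C, 6:+C, 7:-C, 8:-C, 9:-C, 10:-C, 11:+C, 12:+B
No rule fires across all 12 points.

none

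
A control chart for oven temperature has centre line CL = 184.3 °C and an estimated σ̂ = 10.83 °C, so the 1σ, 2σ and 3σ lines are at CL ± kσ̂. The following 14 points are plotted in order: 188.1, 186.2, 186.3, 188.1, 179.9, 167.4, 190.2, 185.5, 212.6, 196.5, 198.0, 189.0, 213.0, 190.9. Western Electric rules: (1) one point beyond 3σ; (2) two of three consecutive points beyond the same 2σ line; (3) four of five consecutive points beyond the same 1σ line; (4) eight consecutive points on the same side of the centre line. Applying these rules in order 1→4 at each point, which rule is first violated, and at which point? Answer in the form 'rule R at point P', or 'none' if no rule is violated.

Zone of each point (C = within 1σ̂, B = 1σ̂–2σ̂, A = 2σ̂–3σ̂, * = beyond 3σ̂; sign = side of CL): 1:+C, 2:+C, 3:+C, 4:+C, 5:-C, 6:-B, 7:+C, 8:+C, 9:+A, 10:+B, 11:+B, 12:+C, 13:+A, 14:+C
Rule 3 (four of five consecutive points beyond the same 1σ limit) is satisfied at point 13.

rule 3 at point 13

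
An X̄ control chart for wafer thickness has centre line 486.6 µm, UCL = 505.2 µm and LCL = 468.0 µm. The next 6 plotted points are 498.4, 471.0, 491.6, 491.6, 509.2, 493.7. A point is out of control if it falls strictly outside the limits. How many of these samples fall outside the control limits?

Compare each point to [468.0, 505.2]: sample 5 = 509.2 > UCL.

1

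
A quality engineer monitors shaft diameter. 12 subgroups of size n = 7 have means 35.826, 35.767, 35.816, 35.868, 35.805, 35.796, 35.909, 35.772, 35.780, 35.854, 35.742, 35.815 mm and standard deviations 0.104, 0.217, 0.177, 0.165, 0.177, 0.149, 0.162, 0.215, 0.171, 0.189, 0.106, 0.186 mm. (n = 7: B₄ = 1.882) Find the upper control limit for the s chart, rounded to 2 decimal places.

s̄ = (0.104 + 0.217 + 0.177 + 0.165 + 0.177 + 0.149 + 0.162 + 0.215 + 0.171 + 0.189 + 0.106 + 0.186) / 12 = 0.1682
UCL_s = B₄·s̄ = 1.882 × 0.1682 = 0.3165

0.32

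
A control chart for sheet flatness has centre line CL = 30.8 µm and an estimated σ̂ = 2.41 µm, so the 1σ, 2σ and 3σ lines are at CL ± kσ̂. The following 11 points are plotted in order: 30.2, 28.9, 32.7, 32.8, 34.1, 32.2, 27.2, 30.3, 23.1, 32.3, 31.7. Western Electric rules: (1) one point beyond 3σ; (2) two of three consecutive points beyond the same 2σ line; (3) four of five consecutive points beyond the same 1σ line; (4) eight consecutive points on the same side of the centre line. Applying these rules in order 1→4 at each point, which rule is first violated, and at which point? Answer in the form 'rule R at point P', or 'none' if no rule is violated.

rule 1 at point 9

Zone of each point (C = within 1σ̂, B = 1σ̂–2σ̂, A = 2σ̂–3σ̂, * = beyond 3σ̂; sign = side of CL): 1:-C, 2:-C, 3:+C, 4:+C, 5:+B, 6:+C, 7:-B, 8:-C, 9:-*, 10:+C, 11:+C
Rule 1 (one point beyond the 3σ limits) is satisfied at point 9.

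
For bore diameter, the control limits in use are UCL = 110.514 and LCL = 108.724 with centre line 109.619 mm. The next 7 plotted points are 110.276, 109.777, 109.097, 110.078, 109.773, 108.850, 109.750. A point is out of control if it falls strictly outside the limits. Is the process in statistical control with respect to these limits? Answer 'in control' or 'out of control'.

in control

All 7 points lie within [108.724, 110.514].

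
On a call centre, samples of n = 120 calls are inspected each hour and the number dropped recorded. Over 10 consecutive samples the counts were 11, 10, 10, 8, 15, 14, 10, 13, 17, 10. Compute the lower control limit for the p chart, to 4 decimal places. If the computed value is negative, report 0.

0.0168

p̄ = Σdᵢ / (k·n) = 118 / (10 × 120) = 0.09833
LCL = p̄ − 3·√(p̄(1−p̄)/n) = 0.09833 − 3 × 0.02718 = 0.01679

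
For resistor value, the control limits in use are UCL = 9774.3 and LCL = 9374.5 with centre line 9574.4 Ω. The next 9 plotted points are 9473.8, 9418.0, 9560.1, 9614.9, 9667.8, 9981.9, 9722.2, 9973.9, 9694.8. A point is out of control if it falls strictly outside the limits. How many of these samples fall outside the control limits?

Compare each point to [9374.5, 9774.3]: sample 6 = 9981.9 > UCL; sample 8 = 9973.9 > UCL.

2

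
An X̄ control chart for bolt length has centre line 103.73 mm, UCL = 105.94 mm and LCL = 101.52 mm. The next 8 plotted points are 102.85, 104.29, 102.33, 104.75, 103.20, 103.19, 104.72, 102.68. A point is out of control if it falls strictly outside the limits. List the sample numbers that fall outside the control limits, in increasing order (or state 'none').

none

All 8 points lie within [101.52, 105.94].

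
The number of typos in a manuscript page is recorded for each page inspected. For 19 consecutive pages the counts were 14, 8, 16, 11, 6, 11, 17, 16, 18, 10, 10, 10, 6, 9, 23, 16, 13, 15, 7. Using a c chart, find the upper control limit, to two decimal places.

c̄ = (14 + 8 + 16 + 11 + 6 + 11 + 17 + 16 + 18 + 10 + 10 + 10 + 6 + 9 + 23 + 16 + 13 + 15 + 7) / 19 = 236 / 19 = 12.4211
UCL = c̄ + 3√c̄ = 12.4211 + 3 × √12.4211 = 12.4211 + 3 × 3.5244 = 22.9941

22.99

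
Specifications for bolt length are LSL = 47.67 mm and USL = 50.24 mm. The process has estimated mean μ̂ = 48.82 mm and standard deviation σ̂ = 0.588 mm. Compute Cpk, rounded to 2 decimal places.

Cpu = (USL − μ̂) / (3σ̂) = (50.24 − 48.82) / (3 × 0.588) = 0.8050; Cpl = (μ̂ − LSL) / (3σ̂) = (48.82 − 47.67) / (3 × 0.588) = 0.6519; Cpk = min(Cpu, Cpl) = 0.6519

0.65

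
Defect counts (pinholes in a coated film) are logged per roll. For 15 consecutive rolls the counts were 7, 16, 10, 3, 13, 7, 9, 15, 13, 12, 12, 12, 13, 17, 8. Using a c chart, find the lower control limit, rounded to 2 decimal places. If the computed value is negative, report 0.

1.12

c̄ = (7 + 16 + 10 + 3 + 13 + 7 + 9 + 15 + 13 + 12 + 12 + 12 + 13 + 17 + 8) / 15 = 167 / 15 = 11.1333
LCL = c̄ − 3√c̄ = 11.1333 − 3 × 3.3367 = 1.1233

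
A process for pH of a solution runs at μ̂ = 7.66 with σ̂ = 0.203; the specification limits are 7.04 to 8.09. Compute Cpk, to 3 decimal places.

0.706

Cpu = (USL − μ̂) / (3σ̂) = (8.09 − 7.66) / (3 × 0.203) = 0.7061; Cpl = (μ̂ − LSL) / (3σ̂) = (7.66 − 7.04) / (3 × 0.203) = 1.0181; Cpk = min(Cpu, Cpl) = 0.7061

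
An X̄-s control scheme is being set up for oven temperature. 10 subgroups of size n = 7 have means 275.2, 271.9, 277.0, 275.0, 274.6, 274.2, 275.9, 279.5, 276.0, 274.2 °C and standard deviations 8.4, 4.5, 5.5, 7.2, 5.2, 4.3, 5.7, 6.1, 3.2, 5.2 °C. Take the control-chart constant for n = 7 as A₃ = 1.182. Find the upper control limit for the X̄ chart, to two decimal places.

X̄̄ = (275.2 + 271.9 + 277.0 + 275.0 + 274.6 + 274.2 + 275.9 + 279.5 + 276.0 + 274.2) / 10 = 275.3500
s̄ = (8.4 + 4.5 + 5.5 + 7.2 + 5.2 + 4.3 + 5.7 + 6.1 + 3.2 + 5.2) / 10 = 5.5300
UCL = X̄̄ + A₃·s̄ = 275.3500 + 1.182 × 5.5300 = 281.8865

281.89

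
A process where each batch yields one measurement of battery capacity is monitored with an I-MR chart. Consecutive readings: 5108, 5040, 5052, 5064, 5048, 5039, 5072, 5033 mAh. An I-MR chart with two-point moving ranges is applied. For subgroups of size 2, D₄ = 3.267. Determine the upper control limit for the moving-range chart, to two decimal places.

Moving ranges: 68, 12, 12, 16, 9, 33, 39; M̄R̄ = 189.0000 / 7 = 27.0000
UCL_MR = D₄·M̄R̄ = 3.267 × 27.0000 = 88.2090

88.21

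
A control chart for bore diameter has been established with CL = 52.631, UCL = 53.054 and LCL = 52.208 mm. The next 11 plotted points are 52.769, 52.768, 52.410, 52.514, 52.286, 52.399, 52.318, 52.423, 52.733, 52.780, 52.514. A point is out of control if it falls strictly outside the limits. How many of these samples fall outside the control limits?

All 11 points lie within [52.208, 53.054].

0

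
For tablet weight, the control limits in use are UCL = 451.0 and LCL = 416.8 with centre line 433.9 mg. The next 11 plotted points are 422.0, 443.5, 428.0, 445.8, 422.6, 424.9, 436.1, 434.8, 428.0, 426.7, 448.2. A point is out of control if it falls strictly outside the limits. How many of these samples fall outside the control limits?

All 11 points lie within [416.8, 451.0].

0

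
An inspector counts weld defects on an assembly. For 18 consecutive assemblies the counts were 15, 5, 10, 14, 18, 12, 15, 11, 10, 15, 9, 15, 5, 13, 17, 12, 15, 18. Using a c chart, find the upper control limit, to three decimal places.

c̄ = (15 + 5 + 10 + 14 + 18 + 12 + 15 + 11 + 10 + 15 + 9 + 15 + 5 + 13 + 17 + 12 + 15 + 18) / 18 = 229 / 18 = 12.7222
UCL = c̄ + 3√c̄ = 12.7222 + 3 × √12.7222 = 12.7222 + 3 × 3.5668 = 23.4227

23.423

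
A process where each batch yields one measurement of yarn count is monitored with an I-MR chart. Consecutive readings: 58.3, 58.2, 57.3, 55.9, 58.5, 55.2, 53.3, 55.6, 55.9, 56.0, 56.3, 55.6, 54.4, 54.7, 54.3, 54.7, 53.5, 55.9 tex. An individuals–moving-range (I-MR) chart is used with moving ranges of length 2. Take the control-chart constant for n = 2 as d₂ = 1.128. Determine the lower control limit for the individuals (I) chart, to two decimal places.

X̄ = (58.3 + 58.2 + 57.3 + 55.9 + 58.5 + 55.2 + 53.3 + 55.6 + 55.9 + 56.0 + 56.3 + 55.6 + 54.4 + 54.7 + 54.3 + 54.7 + 53.5 + 55.9) / 18 = 55.7556
Moving ranges: 0.1, 0.9, 1.4, 2.6, 3.3, 1.9, 2.3, 0.3, 0.1, 0.3, 0.7, 1.2, 0.3, 0.4, 0.4, 1.2, 2.4; M̄R̄ = 19.8000 / 17 = 1.1647
LCL = X̄ − 3·M̄R̄/d₂ = 55.7556 − 3 × 1.1647 / 1.128 = 52.6579

52.66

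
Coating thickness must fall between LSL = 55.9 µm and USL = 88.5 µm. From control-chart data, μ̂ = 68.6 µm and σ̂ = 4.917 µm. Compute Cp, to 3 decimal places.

1.105

Cp = (USL − LSL) / (6σ̂) = (88.5 − 55.9) / (6 × 4.917) = 32.6000 / 29.5020 = 1.1050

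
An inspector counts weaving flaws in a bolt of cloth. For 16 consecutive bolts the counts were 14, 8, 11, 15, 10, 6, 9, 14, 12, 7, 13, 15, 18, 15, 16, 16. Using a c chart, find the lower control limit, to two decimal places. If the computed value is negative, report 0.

c̄ = (14 + 8 + 11 + 15 + 10 + 6 + 9 + 14 + 12 + 7 + 13 + 15 + 18 + 15 + 16 + 16) / 16 = 199 / 16 = 12.4375
LCL = c̄ − 3√c̄ = 12.4375 − 3 × 3.5267 = 1.8574

1.86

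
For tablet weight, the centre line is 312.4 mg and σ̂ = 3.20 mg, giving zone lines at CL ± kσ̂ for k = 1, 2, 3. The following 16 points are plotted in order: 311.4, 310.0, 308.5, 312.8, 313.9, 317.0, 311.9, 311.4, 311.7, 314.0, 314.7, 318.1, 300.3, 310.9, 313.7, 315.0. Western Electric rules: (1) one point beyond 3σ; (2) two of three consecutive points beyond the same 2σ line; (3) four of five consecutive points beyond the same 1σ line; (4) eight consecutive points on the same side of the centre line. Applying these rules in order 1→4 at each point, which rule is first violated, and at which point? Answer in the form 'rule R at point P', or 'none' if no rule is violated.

rule 1 at point 13

Zone of each point (C = within 1σ̂, B = 1σ̂–2σ̂, A = 2σ̂–3σ̂, * = beyond 3σ̂; sign = side of CL): 1:-C, 2:-C, 3:-B, 4:+C, 5:+C, 6:+B, 7:-C, 8:-C, 9:-C, 10:+C, 11:+C, 12:+B, 13:-*, 14:-C, 15:+C, 16:+C
Rule 1 (one point beyond the 3σ limits) is satisfied at point 13.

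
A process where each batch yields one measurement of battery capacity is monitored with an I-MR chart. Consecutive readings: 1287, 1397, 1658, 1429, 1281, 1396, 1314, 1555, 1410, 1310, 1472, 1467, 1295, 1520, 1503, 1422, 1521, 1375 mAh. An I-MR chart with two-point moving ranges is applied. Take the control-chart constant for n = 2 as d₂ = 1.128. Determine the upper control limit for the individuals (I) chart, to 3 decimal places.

1788.659

X̄ = (1287 + 1397 + 1658 + 1429 + 1281 + 1396 + 1314 + 1555 + 1410 + 1310 + 1472 + 1467 + 1295 + 1520 + 1503 + 1422 + 1521 + 1375) / 18 = 1422.8889
Moving ranges: 110, 261, 229, 148, 115, 82, 241, 145, 100, 162, 5, 172, 225, 17, 81, 99, 146; M̄R̄ = 2338.0000 / 17 = 137.5294
UCL = X̄ + 3·M̄R̄/d₂ = 1422.8889 + 3 × 137.5294 / 1.128 = 1788.6586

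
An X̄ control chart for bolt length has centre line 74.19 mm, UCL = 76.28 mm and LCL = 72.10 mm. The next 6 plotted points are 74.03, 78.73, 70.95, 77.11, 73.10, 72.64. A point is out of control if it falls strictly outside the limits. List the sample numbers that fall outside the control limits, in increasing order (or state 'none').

Compare each point to [72.10, 76.28]: sample 2 = 78.73 > UCL; sample 3 = 70.95 < LCL; sample 4 = 77.11 > UCL.

2, 3, 4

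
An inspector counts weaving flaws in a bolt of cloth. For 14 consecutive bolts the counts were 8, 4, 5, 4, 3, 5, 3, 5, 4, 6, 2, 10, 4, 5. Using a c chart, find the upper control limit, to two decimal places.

11.47

c̄ = (8 + 4 + 5 + 4 + 3 + 5 + 3 + 5 + 4 + 6 + 2 + 10 + 4 + 5) / 14 = 68 / 14 = 4.8571
UCL = c̄ + 3√c̄ = 4.8571 + 3 × √4.8571 = 4.8571 + 3 × 2.2039 = 11.4688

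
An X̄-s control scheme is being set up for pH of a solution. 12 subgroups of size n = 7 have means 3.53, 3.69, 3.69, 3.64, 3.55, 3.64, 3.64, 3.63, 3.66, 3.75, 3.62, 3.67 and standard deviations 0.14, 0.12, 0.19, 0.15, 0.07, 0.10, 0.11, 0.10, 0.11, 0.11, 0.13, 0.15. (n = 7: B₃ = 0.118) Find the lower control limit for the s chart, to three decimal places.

s̄ = (0.14 + 0.12 + 0.19 + 0.15 + 0.07 + 0.10 + 0.11 + 0.10 + 0.11 + 0.11 + 0.13 + 0.15) / 12 = 0.1233
LCL_s = B₃·s̄ = 0.118 × 0.1233 = 0.0146

0.015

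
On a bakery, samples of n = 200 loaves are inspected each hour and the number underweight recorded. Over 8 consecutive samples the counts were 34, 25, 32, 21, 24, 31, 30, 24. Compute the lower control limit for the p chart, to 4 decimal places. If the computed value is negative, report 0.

p̄ = Σdᵢ / (k·n) = 221 / (8 × 200) = 0.13812
LCL = p̄ − 3·√(p̄(1−p̄)/n) = 0.13812 − 3 × 0.02440 = 0.06493

0.0649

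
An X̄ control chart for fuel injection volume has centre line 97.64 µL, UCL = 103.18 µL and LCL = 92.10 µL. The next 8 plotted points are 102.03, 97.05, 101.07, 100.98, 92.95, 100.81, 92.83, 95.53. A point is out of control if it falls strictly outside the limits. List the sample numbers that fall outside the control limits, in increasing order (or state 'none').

All 8 points lie within [92.10, 103.18].

none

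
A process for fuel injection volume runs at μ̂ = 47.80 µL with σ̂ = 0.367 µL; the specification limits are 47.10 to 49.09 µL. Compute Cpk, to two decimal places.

0.64

Cpu = (USL − μ̂) / (3σ̂) = (49.09 − 47.80) / (3 × 0.367) = 1.1717; Cpl = (μ̂ − LSL) / (3σ̂) = (47.80 − 47.10) / (3 × 0.367) = 0.6358; Cpk = min(Cpu, Cpl) = 0.6358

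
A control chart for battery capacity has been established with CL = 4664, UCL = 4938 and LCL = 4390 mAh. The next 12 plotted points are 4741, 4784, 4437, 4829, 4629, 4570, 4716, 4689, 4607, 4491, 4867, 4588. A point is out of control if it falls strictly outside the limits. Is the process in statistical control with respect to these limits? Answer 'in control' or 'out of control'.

in control

All 12 points lie within [4390, 4938].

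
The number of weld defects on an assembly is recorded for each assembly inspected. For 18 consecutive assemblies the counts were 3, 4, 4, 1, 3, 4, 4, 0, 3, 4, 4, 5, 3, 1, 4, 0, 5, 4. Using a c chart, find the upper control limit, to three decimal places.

c̄ = (3 + 4 + 4 + 1 + 3 + 4 + 4 + 0 + 3 + 4 + 4 + 5 + 3 + 1 + 4 + 0 + 5 + 4) / 18 = 56 / 18 = 3.1111
UCL = c̄ + 3√c̄ = 3.1111 + 3 × √3.1111 = 3.1111 + 3 × 1.7638 = 8.4026

8.403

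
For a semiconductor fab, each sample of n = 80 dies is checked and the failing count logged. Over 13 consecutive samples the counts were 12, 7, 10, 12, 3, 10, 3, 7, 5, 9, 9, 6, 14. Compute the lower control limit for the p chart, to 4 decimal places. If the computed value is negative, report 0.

0.0010

p̄ = Σdᵢ / (k·n) = 107 / (13 × 80) = 0.10288
LCL = p̄ − 3·√(p̄(1−p̄)/n) = 0.10288 − 3 × 0.03397 = 0.00098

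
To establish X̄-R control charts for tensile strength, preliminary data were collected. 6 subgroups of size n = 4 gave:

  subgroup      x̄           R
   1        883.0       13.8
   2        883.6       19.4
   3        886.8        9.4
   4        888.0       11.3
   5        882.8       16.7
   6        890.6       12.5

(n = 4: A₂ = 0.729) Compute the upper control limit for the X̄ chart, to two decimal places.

895.90

X̄̄ = (883.0 + 883.6 + 886.8 + 888.0 + 882.8 + 890.6) / 6 = 5314.8000 / 6 = 885.8000
R̄ = (13.8 + 19.4 + 9.4 + 11.3 + 16.7 + 12.5) / 6 = 83.1000 / 6 = 13.8500
UCL = X̄̄ + A₂·R̄ = 885.8000 + 0.729 × 13.8500 = 895.8967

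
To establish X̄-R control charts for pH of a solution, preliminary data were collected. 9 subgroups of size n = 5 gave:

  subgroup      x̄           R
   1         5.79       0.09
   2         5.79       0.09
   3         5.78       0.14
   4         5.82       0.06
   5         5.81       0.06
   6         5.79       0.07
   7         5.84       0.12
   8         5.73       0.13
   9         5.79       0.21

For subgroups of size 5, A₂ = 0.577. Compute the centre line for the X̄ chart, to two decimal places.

5.79

X̄̄ = (5.79 + 5.79 + 5.78 + 5.82 + 5.81 + 5.79 + 5.84 + 5.73 + 5.79) / 9 = 52.1400 / 9 = 5.7933
CL = X̄̄ = 5.7933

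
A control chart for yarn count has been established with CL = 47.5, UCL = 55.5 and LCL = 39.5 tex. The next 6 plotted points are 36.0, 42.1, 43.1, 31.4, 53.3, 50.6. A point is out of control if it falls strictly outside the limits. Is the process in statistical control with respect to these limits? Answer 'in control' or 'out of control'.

out of control

Compare each point to [39.5, 55.5]: sample 1 = 36.0 < LCL; sample 4 = 31.4 < LCL.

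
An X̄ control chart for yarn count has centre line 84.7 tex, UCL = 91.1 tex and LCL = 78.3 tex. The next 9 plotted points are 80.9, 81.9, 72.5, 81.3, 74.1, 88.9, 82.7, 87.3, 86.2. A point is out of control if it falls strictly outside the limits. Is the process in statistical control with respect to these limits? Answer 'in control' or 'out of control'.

Compare each point to [78.3, 91.1]: sample 3 = 72.5 < LCL; sample 5 = 74.1 < LCL.

out of control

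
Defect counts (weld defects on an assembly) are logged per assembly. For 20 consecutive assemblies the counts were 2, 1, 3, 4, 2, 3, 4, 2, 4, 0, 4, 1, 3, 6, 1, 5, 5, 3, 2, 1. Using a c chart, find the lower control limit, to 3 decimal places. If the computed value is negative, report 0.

c̄ = (2 + 1 + 3 + 4 + 2 + 3 + 4 + 2 + 4 + 0 + 4 + 1 + 3 + 6 + 1 + 5 + 5 + 3 + 2 + 1) / 20 = 56 / 20 = 2.8000
LCL = c̄ − 3√c̄ = 2.8000 − 3 × 1.6733 = -2.2200 → 0 (cannot be negative)

0.000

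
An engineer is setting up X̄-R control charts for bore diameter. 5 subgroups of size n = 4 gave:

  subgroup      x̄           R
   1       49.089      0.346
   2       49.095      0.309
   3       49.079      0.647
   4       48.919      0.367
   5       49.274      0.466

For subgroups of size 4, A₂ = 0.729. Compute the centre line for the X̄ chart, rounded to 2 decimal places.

49.09

X̄̄ = (49.089 + 49.095 + 49.079 + 48.919 + 49.274) / 5 = 245.4560 / 5 = 49.0912
CL = X̄̄ = 49.0912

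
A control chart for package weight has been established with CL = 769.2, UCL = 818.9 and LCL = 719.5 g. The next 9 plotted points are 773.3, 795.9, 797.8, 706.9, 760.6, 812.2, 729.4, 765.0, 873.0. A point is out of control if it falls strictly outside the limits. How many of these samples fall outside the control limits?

Compare each point to [719.5, 818.9]: sample 4 = 706.9 < LCL; sample 9 = 873.0 > UCL.

2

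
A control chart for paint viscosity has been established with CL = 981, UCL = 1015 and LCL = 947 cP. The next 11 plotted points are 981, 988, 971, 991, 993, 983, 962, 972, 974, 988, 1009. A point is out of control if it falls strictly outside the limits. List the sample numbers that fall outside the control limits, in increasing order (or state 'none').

All 11 points lie within [947, 1015].

none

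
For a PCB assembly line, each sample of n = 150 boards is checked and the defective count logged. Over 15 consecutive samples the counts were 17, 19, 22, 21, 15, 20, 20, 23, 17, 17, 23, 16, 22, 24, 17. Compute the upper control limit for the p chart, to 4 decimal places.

p̄ = Σdᵢ / (k·n) = 293 / (15 × 150) = 0.13022
UCL = p̄ + 3·√(p̄(1−p̄)/n) = 0.13022 + 3 × √(0.13022×0.86978/150) = 0.13022 + 3 × 0.02748 = 0.21266

0.2127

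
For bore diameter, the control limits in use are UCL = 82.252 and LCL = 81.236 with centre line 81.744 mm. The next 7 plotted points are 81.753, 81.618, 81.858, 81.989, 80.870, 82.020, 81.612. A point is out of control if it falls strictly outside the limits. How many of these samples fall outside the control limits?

Compare each point to [81.236, 82.252]: sample 5 = 80.870 < LCL.

1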